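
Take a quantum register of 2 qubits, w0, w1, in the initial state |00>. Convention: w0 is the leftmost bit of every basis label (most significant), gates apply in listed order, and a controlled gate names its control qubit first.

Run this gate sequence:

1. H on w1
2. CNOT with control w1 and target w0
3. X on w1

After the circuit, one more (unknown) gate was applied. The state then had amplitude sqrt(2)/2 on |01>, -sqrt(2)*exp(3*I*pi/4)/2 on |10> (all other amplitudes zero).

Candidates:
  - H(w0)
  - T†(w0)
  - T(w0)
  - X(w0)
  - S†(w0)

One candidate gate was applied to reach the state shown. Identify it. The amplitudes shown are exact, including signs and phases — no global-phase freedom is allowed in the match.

The applied gate was T†(w0).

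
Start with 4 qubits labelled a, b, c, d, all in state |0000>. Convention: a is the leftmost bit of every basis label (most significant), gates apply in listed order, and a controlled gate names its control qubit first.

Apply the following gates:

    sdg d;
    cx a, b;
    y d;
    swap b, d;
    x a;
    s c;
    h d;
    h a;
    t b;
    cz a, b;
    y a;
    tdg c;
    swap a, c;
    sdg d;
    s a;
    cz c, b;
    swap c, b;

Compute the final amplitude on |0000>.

The final state's coefficient on |0000> equals 0.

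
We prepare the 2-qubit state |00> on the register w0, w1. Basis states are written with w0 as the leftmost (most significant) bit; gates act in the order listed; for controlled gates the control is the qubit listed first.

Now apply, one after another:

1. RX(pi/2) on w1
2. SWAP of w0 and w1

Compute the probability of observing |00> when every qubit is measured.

Outcome |00> occurs with probability 1/2.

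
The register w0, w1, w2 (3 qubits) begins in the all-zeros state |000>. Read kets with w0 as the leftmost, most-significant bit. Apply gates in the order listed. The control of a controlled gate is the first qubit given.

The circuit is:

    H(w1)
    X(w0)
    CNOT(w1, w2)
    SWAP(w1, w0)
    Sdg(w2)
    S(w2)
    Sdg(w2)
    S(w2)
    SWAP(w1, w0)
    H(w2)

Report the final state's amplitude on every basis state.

The resulting statevector has amplitude 0 on |000>, 0 on |001>, 0 on |010>, 0 on |011>, 1/2 on |100>, 1/2 on |101>, 1/2 on |110>, -1/2 on |111>. Key observation: steps 4-9 multiply out to the identity, so the circuit reduces to the remaining gates.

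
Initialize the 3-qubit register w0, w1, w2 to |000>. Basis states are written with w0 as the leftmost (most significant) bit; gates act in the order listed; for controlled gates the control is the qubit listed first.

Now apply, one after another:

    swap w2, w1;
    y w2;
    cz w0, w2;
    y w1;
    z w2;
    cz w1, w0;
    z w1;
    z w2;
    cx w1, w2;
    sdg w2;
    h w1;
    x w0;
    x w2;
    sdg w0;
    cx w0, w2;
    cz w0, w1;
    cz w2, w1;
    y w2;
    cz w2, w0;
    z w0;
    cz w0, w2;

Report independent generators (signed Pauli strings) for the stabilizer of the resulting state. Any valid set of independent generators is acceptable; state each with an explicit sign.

The final state is stabilized by the group generated by +IXI, -ZII, -IIZ; other independent generating sets are equally valid.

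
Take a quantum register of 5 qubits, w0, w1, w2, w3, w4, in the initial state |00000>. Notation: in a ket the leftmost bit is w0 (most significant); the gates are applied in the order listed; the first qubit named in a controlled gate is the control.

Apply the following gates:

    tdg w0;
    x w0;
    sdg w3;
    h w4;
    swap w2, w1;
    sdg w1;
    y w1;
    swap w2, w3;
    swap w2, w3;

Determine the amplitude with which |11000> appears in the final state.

The final state's coefficient on |11000> equals sqrt(2)*I/2.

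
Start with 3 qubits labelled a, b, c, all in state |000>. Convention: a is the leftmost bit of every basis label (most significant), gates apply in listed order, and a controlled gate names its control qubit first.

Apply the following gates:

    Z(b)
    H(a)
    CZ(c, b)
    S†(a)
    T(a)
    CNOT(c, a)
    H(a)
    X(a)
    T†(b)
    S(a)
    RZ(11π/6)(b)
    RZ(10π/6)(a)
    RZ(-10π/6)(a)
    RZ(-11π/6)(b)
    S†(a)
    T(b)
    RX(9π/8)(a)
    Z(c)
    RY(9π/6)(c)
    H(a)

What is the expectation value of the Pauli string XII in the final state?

In the final state, XII has expectation sqrt(2)*(sqrt(2 - sqrt(2)) + sqrt(sqrt(2) + 2))/4. Key observation: gates 9-16 undo each other exactly, leaving only the rest of the circuit to track.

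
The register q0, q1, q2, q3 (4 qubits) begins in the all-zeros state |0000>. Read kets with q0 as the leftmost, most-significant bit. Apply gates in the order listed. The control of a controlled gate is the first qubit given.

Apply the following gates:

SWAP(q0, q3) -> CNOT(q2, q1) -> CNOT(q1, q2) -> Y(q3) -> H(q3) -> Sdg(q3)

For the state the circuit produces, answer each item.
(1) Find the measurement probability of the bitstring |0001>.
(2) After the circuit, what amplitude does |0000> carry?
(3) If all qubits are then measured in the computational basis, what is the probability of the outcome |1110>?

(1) Outcome |0001> occurs with probability 1/2.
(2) The final state's coefficient on |0000> equals sqrt(2)*I/2.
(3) A full measurement returns |1110> with probability 0.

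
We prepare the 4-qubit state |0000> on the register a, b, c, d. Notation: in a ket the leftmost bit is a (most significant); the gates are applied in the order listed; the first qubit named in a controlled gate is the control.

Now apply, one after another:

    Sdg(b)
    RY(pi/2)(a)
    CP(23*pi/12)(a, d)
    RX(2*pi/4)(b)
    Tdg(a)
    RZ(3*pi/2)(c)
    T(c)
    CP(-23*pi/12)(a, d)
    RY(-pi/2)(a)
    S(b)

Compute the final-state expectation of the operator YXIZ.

The observable YXIZ averages to -sqrt(2)/2.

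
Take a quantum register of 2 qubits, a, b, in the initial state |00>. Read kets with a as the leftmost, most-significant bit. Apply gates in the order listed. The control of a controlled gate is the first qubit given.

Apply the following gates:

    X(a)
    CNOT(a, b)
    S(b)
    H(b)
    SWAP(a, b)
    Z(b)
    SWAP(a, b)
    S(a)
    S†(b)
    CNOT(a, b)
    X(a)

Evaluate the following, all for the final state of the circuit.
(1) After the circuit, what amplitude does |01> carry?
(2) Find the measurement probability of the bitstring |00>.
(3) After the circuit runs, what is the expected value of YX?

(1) |01> carries amplitude sqrt(2)/2 in the final state.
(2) The probability of measuring |00> is 1/2.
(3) In the final state, YX has expectation 0.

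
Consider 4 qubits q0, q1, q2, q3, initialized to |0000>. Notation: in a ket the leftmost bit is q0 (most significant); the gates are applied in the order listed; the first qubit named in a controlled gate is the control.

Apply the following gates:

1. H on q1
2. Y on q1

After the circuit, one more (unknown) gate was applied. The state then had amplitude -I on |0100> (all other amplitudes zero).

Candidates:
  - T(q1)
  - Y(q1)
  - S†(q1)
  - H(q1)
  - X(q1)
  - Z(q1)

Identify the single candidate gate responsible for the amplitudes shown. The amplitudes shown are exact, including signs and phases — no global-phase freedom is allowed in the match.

The unique candidate consistent with the amplitudes is H(q1).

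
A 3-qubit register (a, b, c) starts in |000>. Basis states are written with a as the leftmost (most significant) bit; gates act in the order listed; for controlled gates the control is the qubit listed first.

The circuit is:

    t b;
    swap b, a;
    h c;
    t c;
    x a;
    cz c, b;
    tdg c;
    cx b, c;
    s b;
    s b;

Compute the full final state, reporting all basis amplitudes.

The resulting statevector has amplitude sqrt(2)/2 on |100>, sqrt(2)/2 on |101>, and 0 on every other basis state.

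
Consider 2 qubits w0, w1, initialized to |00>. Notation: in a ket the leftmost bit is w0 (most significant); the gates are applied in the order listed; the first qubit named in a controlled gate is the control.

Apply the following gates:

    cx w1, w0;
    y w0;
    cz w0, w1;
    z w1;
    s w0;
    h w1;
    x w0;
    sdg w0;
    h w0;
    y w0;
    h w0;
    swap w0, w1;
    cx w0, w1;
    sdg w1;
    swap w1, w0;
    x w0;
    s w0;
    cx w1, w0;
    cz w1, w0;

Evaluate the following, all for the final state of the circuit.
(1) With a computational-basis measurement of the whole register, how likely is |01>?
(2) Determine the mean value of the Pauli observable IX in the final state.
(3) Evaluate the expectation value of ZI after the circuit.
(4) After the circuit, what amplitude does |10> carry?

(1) Outcome |01> occurs with probability 1/2.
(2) In the final state, IX has expectation -1.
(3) The observable ZI averages to 1.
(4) |10> carries amplitude 0 in the final state.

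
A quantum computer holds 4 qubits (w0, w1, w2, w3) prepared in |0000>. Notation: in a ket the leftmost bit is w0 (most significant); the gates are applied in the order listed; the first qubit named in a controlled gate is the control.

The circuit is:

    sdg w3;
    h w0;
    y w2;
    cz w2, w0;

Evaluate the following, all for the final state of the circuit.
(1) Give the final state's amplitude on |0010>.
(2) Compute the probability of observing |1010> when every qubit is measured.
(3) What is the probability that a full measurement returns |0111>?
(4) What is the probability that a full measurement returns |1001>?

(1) The amplitude on |0010> is sqrt(2)*I/2.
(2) A full measurement returns |1010> with probability 1/2.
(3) The probability of measuring |0111> is 0.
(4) Outcome |1001> occurs with probability 0.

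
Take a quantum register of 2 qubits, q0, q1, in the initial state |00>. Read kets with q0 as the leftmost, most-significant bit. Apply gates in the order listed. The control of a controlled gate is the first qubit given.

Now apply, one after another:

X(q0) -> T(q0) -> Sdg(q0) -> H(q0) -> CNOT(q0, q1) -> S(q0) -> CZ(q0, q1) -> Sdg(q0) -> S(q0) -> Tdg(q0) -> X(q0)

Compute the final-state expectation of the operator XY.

The expectation value of XY is sqrt(2)/2.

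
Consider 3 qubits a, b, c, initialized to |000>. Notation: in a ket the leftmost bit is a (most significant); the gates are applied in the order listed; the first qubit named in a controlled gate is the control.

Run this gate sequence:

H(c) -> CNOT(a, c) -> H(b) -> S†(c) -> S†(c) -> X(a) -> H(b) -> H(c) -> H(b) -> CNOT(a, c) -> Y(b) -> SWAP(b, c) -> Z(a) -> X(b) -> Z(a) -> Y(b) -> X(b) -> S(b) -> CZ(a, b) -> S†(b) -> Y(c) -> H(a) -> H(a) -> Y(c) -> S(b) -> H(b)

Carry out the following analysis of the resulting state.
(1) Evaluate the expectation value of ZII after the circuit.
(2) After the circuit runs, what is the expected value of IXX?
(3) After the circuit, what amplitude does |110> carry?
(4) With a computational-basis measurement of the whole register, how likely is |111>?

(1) The expectation value of ZII is -1. Key observation: the block from step 20 through step 25 cancels to the identity and can be dropped.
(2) In the final state, IXX has expectation 1.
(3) The final state's coefficient on |110> equals -I/2.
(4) Outcome |111> occurs with probability 1/4.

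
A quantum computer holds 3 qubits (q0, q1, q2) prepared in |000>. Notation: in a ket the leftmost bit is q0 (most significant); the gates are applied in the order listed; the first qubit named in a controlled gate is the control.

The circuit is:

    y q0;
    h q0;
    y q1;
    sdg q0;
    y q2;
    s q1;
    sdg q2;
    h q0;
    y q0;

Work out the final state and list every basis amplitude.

The resulting statevector has amplitude -1/2 + I/2 on |011>, 1/2 + I/2 on |111>, and 0 on every other basis state.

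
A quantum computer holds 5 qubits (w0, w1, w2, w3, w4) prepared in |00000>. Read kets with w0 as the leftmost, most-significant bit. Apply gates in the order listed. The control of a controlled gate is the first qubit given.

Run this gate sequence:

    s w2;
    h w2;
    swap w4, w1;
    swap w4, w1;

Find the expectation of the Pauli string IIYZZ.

The observable IIYZZ averages to 0.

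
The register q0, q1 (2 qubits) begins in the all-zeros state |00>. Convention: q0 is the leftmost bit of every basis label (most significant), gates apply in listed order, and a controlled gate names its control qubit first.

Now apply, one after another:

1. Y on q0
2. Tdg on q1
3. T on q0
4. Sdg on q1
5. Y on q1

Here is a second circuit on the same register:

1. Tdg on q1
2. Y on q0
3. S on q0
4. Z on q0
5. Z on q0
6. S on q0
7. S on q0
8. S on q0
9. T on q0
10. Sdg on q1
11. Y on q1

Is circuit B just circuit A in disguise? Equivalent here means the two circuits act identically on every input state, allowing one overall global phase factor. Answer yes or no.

Yes — the two circuits implement the same unitary up to a global phase.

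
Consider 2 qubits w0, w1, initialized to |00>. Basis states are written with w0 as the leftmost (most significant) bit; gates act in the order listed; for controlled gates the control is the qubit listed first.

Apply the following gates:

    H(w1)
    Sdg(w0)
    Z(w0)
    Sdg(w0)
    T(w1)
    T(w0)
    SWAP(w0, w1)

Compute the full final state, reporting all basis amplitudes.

The final amplitudes are sqrt(2)/2 on |00>, 0 on |01>, sqrt(2)*exp(I*pi/4)/2 on |10>, 0 on |11>.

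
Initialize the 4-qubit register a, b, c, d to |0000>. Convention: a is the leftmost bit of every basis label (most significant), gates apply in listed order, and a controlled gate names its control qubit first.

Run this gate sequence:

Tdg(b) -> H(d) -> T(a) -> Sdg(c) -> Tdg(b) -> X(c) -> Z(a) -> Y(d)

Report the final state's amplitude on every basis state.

The resulting statevector has amplitude -sqrt(2)*I/2 on |0010>, sqrt(2)*I/2 on |0011>, and 0 on every other basis state.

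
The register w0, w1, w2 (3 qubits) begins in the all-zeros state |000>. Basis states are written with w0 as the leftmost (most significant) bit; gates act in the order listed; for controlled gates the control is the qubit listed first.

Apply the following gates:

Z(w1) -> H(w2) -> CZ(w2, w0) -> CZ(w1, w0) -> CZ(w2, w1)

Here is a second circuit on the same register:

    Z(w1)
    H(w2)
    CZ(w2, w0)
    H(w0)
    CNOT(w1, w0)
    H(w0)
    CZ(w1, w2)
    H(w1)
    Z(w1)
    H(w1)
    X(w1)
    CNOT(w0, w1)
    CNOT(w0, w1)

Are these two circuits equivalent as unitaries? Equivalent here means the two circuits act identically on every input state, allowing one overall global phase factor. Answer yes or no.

Yes, they are equivalent — the unitaries differ by at most a global phase.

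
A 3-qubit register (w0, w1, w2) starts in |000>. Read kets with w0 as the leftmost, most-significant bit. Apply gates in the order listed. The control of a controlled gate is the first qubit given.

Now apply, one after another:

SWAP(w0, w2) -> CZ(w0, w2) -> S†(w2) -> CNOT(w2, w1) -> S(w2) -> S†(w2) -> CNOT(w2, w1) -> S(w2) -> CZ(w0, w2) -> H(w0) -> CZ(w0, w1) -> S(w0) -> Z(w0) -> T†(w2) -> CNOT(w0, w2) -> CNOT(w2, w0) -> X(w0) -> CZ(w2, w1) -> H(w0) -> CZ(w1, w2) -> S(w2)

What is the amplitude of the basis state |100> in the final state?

|100> carries amplitude -1/2 in the final state. Key observation: steps 2-9 multiply out to the identity, so the circuit reduces to the remaining gates.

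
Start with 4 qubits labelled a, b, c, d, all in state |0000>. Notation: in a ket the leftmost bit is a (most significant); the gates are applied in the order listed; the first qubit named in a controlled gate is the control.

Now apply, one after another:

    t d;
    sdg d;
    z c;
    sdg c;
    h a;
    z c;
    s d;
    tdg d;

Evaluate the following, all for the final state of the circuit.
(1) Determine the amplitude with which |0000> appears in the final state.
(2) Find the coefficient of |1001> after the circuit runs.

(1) |0000> carries amplitude sqrt(2)/2 in the final state.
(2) The amplitude on |1001> is 0.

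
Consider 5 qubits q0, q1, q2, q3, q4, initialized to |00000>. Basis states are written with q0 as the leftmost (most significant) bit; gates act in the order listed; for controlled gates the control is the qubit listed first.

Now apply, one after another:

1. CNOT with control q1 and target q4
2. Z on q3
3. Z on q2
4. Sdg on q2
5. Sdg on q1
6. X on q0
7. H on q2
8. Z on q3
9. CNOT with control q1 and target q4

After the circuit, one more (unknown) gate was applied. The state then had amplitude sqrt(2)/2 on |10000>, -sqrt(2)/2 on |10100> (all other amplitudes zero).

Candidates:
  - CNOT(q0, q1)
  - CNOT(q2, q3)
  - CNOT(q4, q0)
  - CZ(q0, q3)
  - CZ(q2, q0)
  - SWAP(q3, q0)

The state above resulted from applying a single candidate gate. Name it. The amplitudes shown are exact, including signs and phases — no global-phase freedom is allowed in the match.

It was CZ(q2, q0) that produced the state shown.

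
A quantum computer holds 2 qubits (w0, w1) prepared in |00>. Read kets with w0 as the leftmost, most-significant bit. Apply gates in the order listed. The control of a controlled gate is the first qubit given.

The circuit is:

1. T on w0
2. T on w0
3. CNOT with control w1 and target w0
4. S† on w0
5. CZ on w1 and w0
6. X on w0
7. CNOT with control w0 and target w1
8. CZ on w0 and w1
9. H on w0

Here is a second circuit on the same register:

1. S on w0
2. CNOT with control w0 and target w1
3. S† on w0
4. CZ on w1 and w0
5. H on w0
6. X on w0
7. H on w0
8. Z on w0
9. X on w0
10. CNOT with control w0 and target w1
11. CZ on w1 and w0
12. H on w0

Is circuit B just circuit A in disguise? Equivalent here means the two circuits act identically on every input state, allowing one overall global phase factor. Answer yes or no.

No: there is an input state on which the two circuits produce genuinely different outputs (not merely differing by a phase).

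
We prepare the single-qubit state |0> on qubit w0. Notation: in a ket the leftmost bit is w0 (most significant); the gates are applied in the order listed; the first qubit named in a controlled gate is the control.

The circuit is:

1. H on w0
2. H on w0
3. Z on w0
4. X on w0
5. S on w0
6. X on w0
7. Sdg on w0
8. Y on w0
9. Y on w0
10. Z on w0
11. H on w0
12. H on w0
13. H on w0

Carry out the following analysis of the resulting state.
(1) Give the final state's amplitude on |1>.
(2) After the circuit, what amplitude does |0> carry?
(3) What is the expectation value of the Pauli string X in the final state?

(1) |1> carries amplitude sqrt(2)*I/2 in the final state.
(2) The final state's coefficient on |0> equals sqrt(2)*I/2.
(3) In the final state, X has expectation 1.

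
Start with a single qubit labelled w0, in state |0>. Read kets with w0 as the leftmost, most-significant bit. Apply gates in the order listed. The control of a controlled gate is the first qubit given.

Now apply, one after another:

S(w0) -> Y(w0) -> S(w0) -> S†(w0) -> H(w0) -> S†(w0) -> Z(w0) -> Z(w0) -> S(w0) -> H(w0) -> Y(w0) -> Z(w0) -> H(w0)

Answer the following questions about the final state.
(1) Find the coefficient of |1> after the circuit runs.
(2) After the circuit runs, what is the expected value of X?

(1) |1> carries amplitude sqrt(2)/2 in the final state. Key observation: gates 5-10 undo each other exactly, leaving only the rest of the circuit to track.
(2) In the final state, X has expectation 1.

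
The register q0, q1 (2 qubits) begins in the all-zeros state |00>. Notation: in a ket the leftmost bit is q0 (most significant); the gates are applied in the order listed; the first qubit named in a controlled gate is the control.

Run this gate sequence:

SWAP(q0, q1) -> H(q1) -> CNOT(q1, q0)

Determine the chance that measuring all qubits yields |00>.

The probability of measuring |00> is 1/2.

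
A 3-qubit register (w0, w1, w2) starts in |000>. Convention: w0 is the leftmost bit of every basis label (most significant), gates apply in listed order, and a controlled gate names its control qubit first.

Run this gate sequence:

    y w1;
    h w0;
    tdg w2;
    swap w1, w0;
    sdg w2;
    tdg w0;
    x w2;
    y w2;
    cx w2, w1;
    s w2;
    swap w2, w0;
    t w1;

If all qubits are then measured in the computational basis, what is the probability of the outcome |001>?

The probability of measuring |001> is 1/2.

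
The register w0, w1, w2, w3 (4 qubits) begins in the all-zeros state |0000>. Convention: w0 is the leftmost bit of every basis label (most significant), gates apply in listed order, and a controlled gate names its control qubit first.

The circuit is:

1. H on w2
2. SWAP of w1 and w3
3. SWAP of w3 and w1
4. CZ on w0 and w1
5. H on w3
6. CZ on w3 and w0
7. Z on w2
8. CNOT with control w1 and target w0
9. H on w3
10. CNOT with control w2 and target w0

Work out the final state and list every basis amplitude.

The final amplitudes are sqrt(2)/2 on |0000>, -sqrt(2)/2 on |1010>, and 0 on every other basis state.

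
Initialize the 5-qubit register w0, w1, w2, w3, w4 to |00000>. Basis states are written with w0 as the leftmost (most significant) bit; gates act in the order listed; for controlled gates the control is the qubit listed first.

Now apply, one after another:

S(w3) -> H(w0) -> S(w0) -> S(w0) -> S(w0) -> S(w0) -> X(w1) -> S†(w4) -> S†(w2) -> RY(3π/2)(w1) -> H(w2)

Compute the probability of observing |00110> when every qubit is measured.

Outcome |00110> occurs with probability 0. Key observation: the block from step 3 through step 6 cancels to the identity and can be dropped.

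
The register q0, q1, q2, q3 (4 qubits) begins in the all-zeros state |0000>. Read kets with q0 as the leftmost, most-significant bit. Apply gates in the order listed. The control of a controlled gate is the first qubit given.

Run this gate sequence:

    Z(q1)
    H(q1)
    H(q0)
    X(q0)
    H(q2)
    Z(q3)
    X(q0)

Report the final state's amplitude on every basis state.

The final amplitudes are sqrt(2)/4 on |0000>, 0 on |0001>, sqrt(2)/4 on |0010>, 0 on |0011>, sqrt(2)/4 on |0100>, 0 on |0101>, sqrt(2)/4 on |0110>, 0 on |0111>, sqrt(2)/4 on |1000>, 0 on |1001>, sqrt(2)/4 on |1010>, 0 on |1011>, sqrt(2)/4 on |1100>, 0 on |1101>, sqrt(2)/4 on |1110>, 0 on |1111>.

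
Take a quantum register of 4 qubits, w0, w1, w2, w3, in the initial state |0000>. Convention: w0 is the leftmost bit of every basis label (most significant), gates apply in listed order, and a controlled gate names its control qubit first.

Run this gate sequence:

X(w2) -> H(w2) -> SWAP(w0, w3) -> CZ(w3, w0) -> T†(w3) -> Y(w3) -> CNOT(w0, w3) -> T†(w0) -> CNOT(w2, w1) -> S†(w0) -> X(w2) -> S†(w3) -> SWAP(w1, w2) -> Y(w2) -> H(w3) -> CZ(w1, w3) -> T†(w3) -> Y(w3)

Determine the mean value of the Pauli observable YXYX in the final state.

The observable YXYX averages to 0.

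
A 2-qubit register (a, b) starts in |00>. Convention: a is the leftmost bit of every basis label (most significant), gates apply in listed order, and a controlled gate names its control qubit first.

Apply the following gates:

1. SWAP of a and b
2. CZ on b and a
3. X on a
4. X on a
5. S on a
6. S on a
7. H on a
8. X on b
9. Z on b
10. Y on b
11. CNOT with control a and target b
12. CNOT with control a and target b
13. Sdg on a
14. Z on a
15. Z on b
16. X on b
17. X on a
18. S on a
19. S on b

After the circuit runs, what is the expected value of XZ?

The expectation value of XZ is -1.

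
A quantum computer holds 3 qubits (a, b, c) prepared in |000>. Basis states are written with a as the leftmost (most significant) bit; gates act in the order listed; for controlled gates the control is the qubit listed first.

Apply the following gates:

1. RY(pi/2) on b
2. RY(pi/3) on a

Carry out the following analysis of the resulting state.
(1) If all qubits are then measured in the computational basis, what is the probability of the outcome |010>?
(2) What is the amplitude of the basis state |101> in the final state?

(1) The probability of measuring |010> is 3/8.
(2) The final state's coefficient on |101> equals 0.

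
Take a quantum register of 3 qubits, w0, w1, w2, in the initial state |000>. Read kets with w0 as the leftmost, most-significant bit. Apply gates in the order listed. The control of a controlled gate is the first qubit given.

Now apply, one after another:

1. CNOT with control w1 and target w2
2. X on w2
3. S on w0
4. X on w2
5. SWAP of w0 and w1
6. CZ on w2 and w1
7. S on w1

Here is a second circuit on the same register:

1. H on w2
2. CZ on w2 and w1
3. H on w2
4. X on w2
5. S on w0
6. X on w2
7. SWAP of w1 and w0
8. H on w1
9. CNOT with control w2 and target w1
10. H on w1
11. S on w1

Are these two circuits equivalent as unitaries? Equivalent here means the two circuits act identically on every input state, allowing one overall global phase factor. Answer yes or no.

Yes, they are equivalent — the unitaries differ by at most a global phase.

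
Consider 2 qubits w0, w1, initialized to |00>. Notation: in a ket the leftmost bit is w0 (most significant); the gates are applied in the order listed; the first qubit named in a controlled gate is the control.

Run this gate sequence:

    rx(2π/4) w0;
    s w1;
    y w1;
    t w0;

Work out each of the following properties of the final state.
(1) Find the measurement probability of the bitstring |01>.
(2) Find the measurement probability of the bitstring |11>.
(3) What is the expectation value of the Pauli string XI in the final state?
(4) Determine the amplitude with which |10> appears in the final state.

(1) A full measurement returns |01> with probability 1/2.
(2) The probability of measuring |11> is 1/2.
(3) The observable XI averages to sqrt(2)/2.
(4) The amplitude on |10> is 0.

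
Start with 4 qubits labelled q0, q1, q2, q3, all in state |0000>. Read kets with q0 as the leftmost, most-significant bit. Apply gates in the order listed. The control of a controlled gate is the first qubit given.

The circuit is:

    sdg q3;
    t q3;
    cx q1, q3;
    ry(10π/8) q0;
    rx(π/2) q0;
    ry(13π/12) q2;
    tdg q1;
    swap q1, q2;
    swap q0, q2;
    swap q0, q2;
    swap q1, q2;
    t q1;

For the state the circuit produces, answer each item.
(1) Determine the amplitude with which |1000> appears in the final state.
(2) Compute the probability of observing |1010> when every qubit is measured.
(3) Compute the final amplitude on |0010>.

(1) The final state's coefficient on |1000> equals -sqrt(2)/8 - 1/8 + sqrt(3)*(1 - I)/8 - I/8 + sqrt(6)*I/8.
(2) A full measurement returns |1010> with probability sqrt(2)/16 + sqrt(6)/16 + 1/4.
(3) |0010> carries amplitude -sqrt(2)/8 + 1/8 - sqrt(6)*I/8 - sqrt(3)*(1 + I)/8 - I/8 in the final state.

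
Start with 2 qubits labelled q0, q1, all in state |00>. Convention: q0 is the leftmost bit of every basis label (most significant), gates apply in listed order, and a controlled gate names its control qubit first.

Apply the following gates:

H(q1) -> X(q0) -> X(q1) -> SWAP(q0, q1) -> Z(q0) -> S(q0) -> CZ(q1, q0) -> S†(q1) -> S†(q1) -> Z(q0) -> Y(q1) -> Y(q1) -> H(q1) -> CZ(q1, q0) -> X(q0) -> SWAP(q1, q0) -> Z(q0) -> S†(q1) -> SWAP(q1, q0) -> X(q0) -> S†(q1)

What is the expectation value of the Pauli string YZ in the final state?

The observable YZ averages to 0.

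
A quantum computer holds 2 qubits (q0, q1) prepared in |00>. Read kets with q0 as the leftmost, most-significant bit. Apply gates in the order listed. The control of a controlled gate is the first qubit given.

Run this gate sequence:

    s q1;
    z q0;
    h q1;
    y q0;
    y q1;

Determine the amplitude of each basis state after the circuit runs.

After the circuit, the state carries amplitude 0 on |00>, 0 on |01>, sqrt(2)/2 on |10>, -sqrt(2)/2 on |11>.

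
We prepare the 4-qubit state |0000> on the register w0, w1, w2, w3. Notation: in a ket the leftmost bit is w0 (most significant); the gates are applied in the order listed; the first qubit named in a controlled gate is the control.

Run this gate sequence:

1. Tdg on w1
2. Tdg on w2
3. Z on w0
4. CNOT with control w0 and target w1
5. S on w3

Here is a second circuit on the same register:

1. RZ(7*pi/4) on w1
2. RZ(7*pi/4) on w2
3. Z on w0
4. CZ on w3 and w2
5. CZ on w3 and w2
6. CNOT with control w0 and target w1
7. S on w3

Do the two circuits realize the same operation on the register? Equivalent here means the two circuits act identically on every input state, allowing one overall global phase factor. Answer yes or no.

Yes — the two circuits implement the same unitary up to a global phase.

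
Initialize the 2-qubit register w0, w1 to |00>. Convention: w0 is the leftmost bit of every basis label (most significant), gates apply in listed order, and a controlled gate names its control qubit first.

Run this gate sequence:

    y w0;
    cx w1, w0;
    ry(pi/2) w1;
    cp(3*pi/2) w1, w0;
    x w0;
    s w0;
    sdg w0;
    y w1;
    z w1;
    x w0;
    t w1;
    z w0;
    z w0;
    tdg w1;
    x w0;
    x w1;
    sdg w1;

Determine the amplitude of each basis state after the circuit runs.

The resulting statevector has amplitude sqrt(2)/2 on |00>, -sqrt(2)/2 on |01>, 0 on |10>, 0 on |11>. Key observation: gates 10-15 undo each other exactly, leaving only the rest of the circuit to track.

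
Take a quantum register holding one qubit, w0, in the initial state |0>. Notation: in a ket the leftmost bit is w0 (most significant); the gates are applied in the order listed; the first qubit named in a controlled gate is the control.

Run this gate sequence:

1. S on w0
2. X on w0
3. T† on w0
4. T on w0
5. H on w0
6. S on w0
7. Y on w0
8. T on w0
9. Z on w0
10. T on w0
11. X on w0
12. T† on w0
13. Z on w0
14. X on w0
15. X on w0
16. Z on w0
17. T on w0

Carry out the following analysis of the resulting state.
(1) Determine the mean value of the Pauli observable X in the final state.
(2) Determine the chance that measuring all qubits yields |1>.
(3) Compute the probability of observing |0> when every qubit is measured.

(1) The expectation value of X is -1. Key observation: gates 12-17 undo each other exactly, leaving only the rest of the circuit to track.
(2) The probability of measuring |1> is 1/2.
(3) A full measurement returns |0> with probability 1/2.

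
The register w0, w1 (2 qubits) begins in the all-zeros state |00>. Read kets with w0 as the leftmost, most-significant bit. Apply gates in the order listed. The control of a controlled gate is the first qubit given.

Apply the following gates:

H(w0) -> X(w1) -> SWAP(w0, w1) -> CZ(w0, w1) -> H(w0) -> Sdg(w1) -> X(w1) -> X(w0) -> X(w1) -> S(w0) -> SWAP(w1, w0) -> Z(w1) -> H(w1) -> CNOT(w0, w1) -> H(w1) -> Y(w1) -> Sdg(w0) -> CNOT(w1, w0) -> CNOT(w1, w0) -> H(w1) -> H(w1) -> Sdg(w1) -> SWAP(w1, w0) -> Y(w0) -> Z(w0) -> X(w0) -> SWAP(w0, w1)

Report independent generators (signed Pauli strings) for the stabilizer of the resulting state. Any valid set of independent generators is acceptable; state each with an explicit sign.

The final state is stabilized by the group generated by -XZ, +ZX; other independent generating sets are equally valid. Key observation: gates 20-21 undo each other exactly, leaving only the rest of the circuit to track.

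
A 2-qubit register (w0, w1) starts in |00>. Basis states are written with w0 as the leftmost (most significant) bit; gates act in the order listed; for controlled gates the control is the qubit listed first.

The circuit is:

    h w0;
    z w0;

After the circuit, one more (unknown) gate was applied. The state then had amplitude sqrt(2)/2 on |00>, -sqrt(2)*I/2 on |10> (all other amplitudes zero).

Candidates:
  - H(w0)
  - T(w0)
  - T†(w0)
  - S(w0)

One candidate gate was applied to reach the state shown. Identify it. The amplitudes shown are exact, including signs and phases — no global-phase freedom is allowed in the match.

The applied gate was S(w0).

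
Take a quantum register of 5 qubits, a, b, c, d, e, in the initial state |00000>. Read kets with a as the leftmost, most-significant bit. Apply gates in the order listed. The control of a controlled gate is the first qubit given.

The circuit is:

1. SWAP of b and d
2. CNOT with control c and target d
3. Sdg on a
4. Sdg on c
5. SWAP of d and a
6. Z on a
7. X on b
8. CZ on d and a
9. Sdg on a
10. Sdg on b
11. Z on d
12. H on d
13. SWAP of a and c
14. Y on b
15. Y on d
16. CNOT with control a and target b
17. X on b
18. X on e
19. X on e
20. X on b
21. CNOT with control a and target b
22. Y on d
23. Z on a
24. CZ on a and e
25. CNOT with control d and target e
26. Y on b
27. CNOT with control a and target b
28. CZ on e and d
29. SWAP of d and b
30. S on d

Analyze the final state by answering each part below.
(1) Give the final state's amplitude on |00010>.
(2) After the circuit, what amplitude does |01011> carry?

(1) |00010> carries amplitude sqrt(2)/2 in the final state.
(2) |01011> carries amplitude -sqrt(2)/2 in the final state.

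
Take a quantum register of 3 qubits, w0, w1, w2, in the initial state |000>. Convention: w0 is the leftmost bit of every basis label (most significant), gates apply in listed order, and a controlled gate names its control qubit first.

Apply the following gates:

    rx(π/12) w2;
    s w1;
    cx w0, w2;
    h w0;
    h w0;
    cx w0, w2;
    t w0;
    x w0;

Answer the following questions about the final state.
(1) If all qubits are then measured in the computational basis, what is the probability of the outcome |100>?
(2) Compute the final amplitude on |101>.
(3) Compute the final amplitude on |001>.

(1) The probability of measuring |100> is sqrt(2)/8 + sqrt(6)/8 + 1/2. Key observation: the block from step 3 through step 6 cancels to the identity and can be dropped.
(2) The final state's coefficient on |101> equals -I*sqrt(sqrt(2) + 2)/4 + I*sqrt(6 - 3*sqrt(2))/4.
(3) The final state's coefficient on |001> equals 0.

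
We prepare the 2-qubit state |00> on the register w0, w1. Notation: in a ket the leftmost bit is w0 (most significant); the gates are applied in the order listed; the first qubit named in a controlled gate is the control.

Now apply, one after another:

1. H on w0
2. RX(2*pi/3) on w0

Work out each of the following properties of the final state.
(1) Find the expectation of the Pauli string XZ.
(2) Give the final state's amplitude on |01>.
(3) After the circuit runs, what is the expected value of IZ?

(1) The observable XZ averages to 1.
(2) The amplitude on |01> is 0.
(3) In the final state, IZ has expectation 1.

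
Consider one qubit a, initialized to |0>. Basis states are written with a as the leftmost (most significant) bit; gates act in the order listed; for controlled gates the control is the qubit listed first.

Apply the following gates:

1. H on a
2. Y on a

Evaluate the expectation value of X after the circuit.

In the final state, X has expectation -1.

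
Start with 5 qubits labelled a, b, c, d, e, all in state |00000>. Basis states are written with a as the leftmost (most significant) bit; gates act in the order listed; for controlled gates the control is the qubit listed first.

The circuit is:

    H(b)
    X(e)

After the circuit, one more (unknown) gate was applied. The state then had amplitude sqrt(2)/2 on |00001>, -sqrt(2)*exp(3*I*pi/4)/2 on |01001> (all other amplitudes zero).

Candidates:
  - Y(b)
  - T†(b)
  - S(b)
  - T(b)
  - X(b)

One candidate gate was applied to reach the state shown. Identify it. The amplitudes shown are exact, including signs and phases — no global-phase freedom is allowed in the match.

The unique candidate consistent with the amplitudes is T†(b).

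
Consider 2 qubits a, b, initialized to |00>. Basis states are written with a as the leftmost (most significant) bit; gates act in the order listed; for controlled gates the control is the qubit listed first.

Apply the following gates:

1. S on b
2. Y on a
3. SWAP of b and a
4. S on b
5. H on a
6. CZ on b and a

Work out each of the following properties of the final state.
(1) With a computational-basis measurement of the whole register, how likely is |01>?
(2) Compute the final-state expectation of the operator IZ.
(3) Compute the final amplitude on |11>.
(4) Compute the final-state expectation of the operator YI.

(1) Outcome |01> occurs with probability 1/2.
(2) In the final state, IZ has expectation -1.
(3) The amplitude on |11> is sqrt(2)/2.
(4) The observable YI averages to 0.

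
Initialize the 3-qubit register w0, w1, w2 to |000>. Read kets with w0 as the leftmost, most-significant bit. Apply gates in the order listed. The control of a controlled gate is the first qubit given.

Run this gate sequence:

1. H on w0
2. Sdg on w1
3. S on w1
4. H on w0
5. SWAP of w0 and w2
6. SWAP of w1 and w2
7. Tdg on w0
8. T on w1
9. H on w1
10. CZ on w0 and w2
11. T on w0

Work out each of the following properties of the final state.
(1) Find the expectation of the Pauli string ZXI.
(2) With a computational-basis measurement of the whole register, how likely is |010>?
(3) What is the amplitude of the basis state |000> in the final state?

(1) In the final state, ZXI has expectation 1.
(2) The probability of measuring |010> is 1/2.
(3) The final state's coefficient on |000> equals sqrt(2)/2.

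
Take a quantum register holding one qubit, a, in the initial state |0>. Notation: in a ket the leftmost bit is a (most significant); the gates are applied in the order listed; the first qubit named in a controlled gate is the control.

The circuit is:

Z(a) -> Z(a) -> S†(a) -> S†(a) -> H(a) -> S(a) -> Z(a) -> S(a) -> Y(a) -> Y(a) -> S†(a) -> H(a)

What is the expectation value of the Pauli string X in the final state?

In the final state, X has expectation 0.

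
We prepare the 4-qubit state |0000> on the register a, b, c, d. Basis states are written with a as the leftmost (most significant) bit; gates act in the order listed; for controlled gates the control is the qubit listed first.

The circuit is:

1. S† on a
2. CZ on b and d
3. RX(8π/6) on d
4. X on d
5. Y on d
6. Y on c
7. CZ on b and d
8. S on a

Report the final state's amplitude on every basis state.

The final amplitudes are -1/2 on |0010>, sqrt(3)*I/2 on |0011>, and 0 on every other basis state.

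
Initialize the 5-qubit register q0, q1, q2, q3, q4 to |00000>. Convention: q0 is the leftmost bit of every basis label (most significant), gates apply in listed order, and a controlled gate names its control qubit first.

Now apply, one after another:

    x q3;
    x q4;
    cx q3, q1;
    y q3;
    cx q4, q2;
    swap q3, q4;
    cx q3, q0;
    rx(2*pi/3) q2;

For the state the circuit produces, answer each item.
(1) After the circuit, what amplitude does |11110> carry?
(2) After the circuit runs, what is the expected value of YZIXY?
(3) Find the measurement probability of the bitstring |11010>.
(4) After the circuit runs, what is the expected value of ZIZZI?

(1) The final state's coefficient on |11110> equals -I/2.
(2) The expectation value of YZIXY is 0.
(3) The probability of measuring |11010> is 3/4.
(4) The observable ZIZZI averages to 1/2.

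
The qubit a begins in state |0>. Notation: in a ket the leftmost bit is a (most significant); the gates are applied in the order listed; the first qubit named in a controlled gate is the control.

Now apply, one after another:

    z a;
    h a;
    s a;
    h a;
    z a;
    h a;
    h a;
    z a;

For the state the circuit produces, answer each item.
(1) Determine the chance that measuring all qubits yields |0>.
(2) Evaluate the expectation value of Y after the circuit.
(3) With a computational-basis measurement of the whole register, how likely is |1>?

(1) A full measurement returns |0> with probability 1/2.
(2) In the final state, Y has expectation -1.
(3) A full measurement returns |1> with probability 1/2.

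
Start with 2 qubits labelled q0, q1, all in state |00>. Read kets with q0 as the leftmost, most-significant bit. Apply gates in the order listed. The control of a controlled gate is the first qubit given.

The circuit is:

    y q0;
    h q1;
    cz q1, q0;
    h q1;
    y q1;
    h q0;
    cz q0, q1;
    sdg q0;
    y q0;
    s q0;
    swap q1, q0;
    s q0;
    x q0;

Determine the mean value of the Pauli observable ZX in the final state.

In the final state, ZX has expectation 1.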